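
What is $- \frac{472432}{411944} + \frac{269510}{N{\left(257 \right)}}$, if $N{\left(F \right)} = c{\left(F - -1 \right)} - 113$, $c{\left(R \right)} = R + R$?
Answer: $\frac{1065698436}{1596283} \approx 667.61$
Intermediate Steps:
$c{\left(R \right)} = 2 R$
$N{\left(F \right)} = -111 + 2 F$ ($N{\left(F \right)} = 2 \left(F - -1\right) - 113 = 2 \left(F + 1\right) - 113 = 2 \left(1 + F\right) - 113 = \left(2 + 2 F\right) - 113 = -111 + 2 F$)
$- \frac{472432}{411944} + \frac{269510}{N{\left(257 \right)}} = - \frac{472432}{411944} + \frac{269510}{-111 + 2 \cdot 257} = \left(-472432\right) \frac{1}{411944} + \frac{269510}{-111 + 514} = - \frac{59054}{51493} + \frac{269510}{403} = \frac{1065698436}{1596283}$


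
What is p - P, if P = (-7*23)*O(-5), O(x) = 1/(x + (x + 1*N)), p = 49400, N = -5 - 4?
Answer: 938439/19 ≈ 49392.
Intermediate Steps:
N = -9
O(x) = 1/(-9 + 2*x) (O(x) = 1/(x + (x + 1*(-9))) = 1/(x + (x - 9)) = 1/(x + (-9 + x)) = 1/(-9 + 2*x))
P = 161/19 (P = (-7*23)/(-9 + 2*(-5)) = -161/(-9 - 10) = -161/(-19) = -161*(-1/19) = 161/19 ≈ 8.4737)
p - P = 49400 - 1*161/19 = 49400 - 161/19 = 938439/19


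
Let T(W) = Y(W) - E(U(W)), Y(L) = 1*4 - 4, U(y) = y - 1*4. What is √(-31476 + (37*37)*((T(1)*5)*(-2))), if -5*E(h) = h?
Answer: I*√23262 ≈ 152.52*I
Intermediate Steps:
U(y) = -4 + y (U(y) = y - 4 = -4 + y)
E(h) = -h/5
Y(L) = 0 (Y(L) = 4 - 4 = 0)
T(W) = -⅘ + W/5 (T(W) = 0 - (-1)*(-4 + W)/5 = 0 - (⅘ - W/5) = 0 + (-⅘ + W/5) = -⅘ + W/5)
√(-31476 + (37*37)*((T(1)*5)*(-2))) = √(-31476 + (37*37)*(((-⅘ + (⅕)*1)*5)*(-2))) = √(-31476 + 1369*(((-⅘ + ⅕)*5)*(-2))) = √(-31476 + 1369*(-⅗*5*(-2))) = √(-31476 + 1369*(-3*(-2))) = √(-31476 + 1369*6) = √(-31476 + 8214) = √(-23262) = I*√23262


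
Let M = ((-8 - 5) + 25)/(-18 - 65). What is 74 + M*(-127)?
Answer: 7666/83 ≈ 92.361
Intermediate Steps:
M = -12/83 (M = (-13 + 25)/(-83) = 12*(-1/83) = -12/83 ≈ -0.14458)
74 + M*(-127) = 74 - 12/83*(-127) = 74 + 1524/83 = 7666/83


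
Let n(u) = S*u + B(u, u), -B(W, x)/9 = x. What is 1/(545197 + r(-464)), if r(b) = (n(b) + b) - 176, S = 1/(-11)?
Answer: 11/6036527 ≈ 1.8222e-6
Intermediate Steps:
B(W, x) = -9*x
S = -1/11 ≈ -0.090909
n(u) = -100*u/11 (n(u) = -u/11 - 9*u = -100*u/11)
r(b) = -176 - 89*b/11 (r(b) = (-100*b/11 + b) - 176 = -89*b/11 - 176 = -176 - 89*b/11)
1/(545197 + r(-464)) = 1/(545197 + (-176 - 89/11*(-464))) = 1/(545197 + (-176 + 41296/11)) = 1/(545197 + 39360/11) = 1/(6036527/11) = 11/6036527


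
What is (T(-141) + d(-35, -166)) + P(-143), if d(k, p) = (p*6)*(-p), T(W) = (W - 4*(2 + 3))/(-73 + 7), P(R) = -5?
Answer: -10912345/66 ≈ -1.6534e+5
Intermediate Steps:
T(W) = 10/33 - W/66 (T(W) = (W - 4*5)/(-66) = (W - 20)*(-1/66) = (-20 + W)*(-1/66) = 10/33 - W/66)
d(k, p) = -6*p**2 (d(k, p) = (6*p)*(-p) = -6*p**2)
(T(-141) + d(-35, -166)) + P(-143) = ((10/33 - 1/66*(-141)) - 6*(-166)**2) - 5 = ((10/33 + 47/22) - 6*27556) - 5 = (161/66 - 165336) - 5 = -10912015/66 - 5 = -10912345/66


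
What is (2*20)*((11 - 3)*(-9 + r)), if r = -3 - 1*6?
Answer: -5760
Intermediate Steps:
r = -9 (r = -3 - 6 = -9)
(2*20)*((11 - 3)*(-9 + r)) = (2*20)*((11 - 3)*(-9 - 9)) = 40*(8*(-18)) = 40*(-144) = -5760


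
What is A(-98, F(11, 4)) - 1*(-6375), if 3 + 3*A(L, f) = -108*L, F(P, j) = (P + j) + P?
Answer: 9902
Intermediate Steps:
F(P, j) = j + 2*P
A(L, f) = -1 - 36*L (A(L, f) = -1 + (-108*L)/3 = -1 - 36*L)
A(-98, F(11, 4)) - 1*(-6375) = (-1 - 36*(-98)) - 1*(-6375) = (-1 + 3528) + 6375 = 3527 + 6375 = 9902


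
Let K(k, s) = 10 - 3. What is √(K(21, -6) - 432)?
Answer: 5*I*√17 ≈ 20.616*I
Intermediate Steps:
K(k, s) = 7
√(K(21, -6) - 432) = √(7 - 432) = √(-425) = 5*I*√17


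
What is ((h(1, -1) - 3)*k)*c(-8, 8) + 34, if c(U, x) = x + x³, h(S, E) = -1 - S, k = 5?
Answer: -12966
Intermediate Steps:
((h(1, -1) - 3)*k)*c(-8, 8) + 34 = (((-1 - 1*1) - 3)*5)*(8 + 8³) + 34 = (((-1 - 1) - 3)*5)*(8 + 512) + 34 = ((-2 - 3)*5)*520 + 34 = -5*5*520 + 34 = -25*520 + 34 = -13000 + 34 = -12966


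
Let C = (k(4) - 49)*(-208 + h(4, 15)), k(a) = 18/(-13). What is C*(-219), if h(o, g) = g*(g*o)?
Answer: 99263940/13 ≈ 7.6357e+6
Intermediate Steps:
k(a) = -18/13 (k(a) = 18*(-1/13) = -18/13)
h(o, g) = o*g²
C = -453260/13 (C = (-18/13 - 49)*(-208 + 4*15²) = -655*(-208 + 4*225)/13 = -655*(-208 + 900)/13 = -655/13*692 = -453260/13 ≈ -34866.)
C*(-219) = -453260/13*(-219) = 99263940/13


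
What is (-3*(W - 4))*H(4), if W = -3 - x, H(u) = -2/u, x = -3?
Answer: -6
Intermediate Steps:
W = 0 (W = -3 - 1*(-3) = -3 + 3 = 0)
(-3*(W - 4))*H(4) = (-3*(0 - 4))*(-2/4) = (-3*(-4))*(-2*1/4) = 12*(-1/2) = -6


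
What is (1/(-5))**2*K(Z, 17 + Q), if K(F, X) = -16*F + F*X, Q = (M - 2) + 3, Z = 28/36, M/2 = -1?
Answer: 0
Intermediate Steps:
M = -2 (M = 2*(-1) = -2)
Z = 7/9 (Z = 28*(1/36) = 7/9 ≈ 0.77778)
Q = -1 (Q = (-2 - 2) + 3 = -4 + 3 = -1)
(1/(-5))**2*K(Z, 17 + Q) = (1/(-5))**2*(7*(-16 + (17 - 1))/9) = (-1/5)**2*(7*(-16 + 16)/9) = ((7/9)*0)/25 = (1/25)*0 = 0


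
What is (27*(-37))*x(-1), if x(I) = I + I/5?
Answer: 5994/5 ≈ 1198.8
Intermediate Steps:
x(I) = 6*I/5 (x(I) = I + I*(⅕) = I + I/5 = 6*I/5)
(27*(-37))*x(-1) = (27*(-37))*((6/5)*(-1)) = -999*(-6/5) = 5994/5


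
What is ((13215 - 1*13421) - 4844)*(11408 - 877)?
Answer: -53181550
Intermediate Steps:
((13215 - 1*13421) - 4844)*(11408 - 877) = ((13215 - 13421) - 4844)*10531 = (-206 - 4844)*10531 = -5050*10531 = -53181550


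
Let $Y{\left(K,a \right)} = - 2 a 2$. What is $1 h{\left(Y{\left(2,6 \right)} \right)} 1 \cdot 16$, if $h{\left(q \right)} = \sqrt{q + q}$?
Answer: $64 i \sqrt{3} \approx 110.85 i$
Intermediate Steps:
$Y{\left(K,a \right)} = - 4 a$
$h{\left(q \right)} = \sqrt{2} \sqrt{q}$ ($h{\left(q \right)} = \sqrt{2 q} = \sqrt{2} \sqrt{q}$)
$1 h{\left(Y{\left(2,6 \right)} \right)} 1 \cdot 16 = 1 \sqrt{2} \sqrt{\left(-4\right) 6} \cdot 1 \cdot 16 = 1 \sqrt{2} \sqrt{-24} \cdot 1 \cdot 16 = 1 \sqrt{2} \cdot 2 i \sqrt{6} \cdot 1 \cdot 16 = 1 \cdot 4 i \sqrt{3} \cdot 1 \cdot 16 = 1 \cdot 4 i \sqrt{3} \cdot 16 = 4 i \sqrt{3} \cdot 16 = 64 i \sqrt{3}$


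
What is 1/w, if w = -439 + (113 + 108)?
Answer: -1/218 ≈ -0.0045872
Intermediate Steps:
w = -218 (w = -439 + 221 = -218)
1/w = 1/(-218) = -1/218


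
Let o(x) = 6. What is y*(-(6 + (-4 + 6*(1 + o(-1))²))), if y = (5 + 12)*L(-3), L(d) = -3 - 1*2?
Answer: 25160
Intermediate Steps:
L(d) = -5 (L(d) = -3 - 2 = -5)
y = -85 (y = (5 + 12)*(-5) = 17*(-5) = -85)
y*(-(6 + (-4 + 6*(1 + o(-1))²))) = -(-85)*(6 + (-4 + 6*(1 + 6)²)) = -(-85)*(6 + (-4 + 6*7²)) = -(-85)*(6 + (-4 + 6*49)) = -(-85)*(6 + (-4 + 294)) = -(-85)*(6 + 290) = -(-85)*296 = -85*(-296) = 25160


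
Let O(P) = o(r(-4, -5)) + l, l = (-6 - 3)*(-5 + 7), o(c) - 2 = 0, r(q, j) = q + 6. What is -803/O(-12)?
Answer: 803/16 ≈ 50.188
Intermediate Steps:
r(q, j) = 6 + q
o(c) = 2 (o(c) = 2 + 0 = 2)
l = -18 (l = -9*2 = -18)
O(P) = -16 (O(P) = 2 - 18 = -16)
-803/O(-12) = -803/(-16) = -803*(-1/16) = 803/16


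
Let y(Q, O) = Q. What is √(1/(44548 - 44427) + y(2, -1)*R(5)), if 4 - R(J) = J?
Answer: I*√241/11 ≈ 1.4113*I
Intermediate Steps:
R(J) = 4 - J
√(1/(44548 - 44427) + y(2, -1)*R(5)) = √(1/(44548 - 44427) + 2*(4 - 1*5)) = √(1/121 + 2*(4 - 5)) = √(1/121 + 2*(-1)) = √(1/121 - 2) = √(-241/121) = I*√241/11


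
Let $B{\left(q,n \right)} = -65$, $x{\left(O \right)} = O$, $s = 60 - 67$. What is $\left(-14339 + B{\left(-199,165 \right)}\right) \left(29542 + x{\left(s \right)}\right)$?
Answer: $-425422140$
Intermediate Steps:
$s = -7$ ($s = 60 - 67 = -7$)
$\left(-14339 + B{\left(-199,165 \right)}\right) \left(29542 + x{\left(s \right)}\right) = \left(-14339 - 65\right) \left(29542 - 7\right) = \left(-14404\right) 29535 = -425422140$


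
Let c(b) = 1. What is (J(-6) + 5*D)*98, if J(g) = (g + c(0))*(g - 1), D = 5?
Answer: 5880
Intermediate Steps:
J(g) = (1 + g)*(-1 + g) (J(g) = (g + 1)*(g - 1) = (1 + g)*(-1 + g))
(J(-6) + 5*D)*98 = ((-1 + (-6)²) + 5*5)*98 = ((-1 + 36) + 25)*98 = (35 + 25)*98 = 60*98 = 5880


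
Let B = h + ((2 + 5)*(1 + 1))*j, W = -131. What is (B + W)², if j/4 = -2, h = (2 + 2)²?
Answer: 51529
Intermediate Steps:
h = 16 (h = 4² = 16)
j = -8 (j = 4*(-2) = -8)
B = -96 (B = 16 + ((2 + 5)*(1 + 1))*(-8) = 16 + (7*2)*(-8) = 16 + 14*(-8) = 16 - 112 = -96)
(B + W)² = (-96 - 131)² = (-227)² = 51529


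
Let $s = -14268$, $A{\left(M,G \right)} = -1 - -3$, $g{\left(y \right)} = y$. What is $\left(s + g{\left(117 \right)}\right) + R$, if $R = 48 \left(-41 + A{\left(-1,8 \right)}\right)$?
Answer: $-16023$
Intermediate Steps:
$A{\left(M,G \right)} = 2$ ($A{\left(M,G \right)} = -1 + 3 = 2$)
$R = -1872$ ($R = 48 \left(-41 + 2\right) = 48 \left(-39\right) = -1872$)
$\left(s + g{\left(117 \right)}\right) + R = \left(-14268 + 117\right) - 1872 = -14151 - 1872 = -16023$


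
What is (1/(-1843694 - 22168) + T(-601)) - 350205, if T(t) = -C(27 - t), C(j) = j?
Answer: -654605963047/1865862 ≈ -3.5083e+5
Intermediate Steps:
T(t) = -27 + t (T(t) = -(27 - t) = -27 + t)
(1/(-1843694 - 22168) + T(-601)) - 350205 = (1/(-1843694 - 22168) + (-27 - 601)) - 350205 = (1/(-1865862) - 628) - 350205 = (-1/1865862 - 628) - 350205 = -1171761337/1865862 - 350205 = -654605963047/1865862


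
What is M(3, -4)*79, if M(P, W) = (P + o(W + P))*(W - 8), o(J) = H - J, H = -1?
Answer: -2844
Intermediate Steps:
o(J) = -1 - J
M(P, W) = (-1 - W)*(-8 + W) (M(P, W) = (P + (-1 - (W + P)))*(W - 8) = (P + (-1 - (P + W)))*(-8 + W) = (P + (-1 + (-P - W)))*(-8 + W) = (P + (-1 - P - W))*(-8 + W) = (-1 - W)*(-8 + W))
M(3, -4)*79 = (8 - 1*(-4)² + 7*(-4))*79 = (8 - 1*16 - 28)*79 = (8 - 16 - 28)*79 = -36*79 = -2844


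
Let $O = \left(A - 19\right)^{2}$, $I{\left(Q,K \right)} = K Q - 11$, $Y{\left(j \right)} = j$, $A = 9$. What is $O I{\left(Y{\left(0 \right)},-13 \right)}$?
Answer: $-1100$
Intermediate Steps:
$I{\left(Q,K \right)} = -11 + K Q$
$O = 100$ ($O = \left(9 - 19\right)^{2} = \left(-10\right)^{2} = 100$)
$O I{\left(Y{\left(0 \right)},-13 \right)} = 100 \left(-11 - 0\right) = 100 \left(-11 + 0\right) = 100 \left(-11\right) = -1100$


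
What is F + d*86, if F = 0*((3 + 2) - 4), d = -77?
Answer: -6622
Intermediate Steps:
F = 0 (F = 0*(5 - 4) = 0*1 = 0)
F + d*86 = 0 - 77*86 = 0 - 6622 = -6622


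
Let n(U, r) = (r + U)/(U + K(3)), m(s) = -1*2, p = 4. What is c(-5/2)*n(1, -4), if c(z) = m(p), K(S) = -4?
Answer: -2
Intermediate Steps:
m(s) = -2
n(U, r) = (U + r)/(-4 + U) (n(U, r) = (r + U)/(U - 4) = (U + r)/(-4 + U))
c(z) = -2
c(-5/2)*n(1, -4) = -2*(1 - 4)/(-4 + 1) = -2*(-3)/(-3) = -(-2)*(-3)/3 = -2*1 = -2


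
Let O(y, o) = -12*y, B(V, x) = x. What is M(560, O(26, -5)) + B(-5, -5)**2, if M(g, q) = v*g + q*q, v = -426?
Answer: -141191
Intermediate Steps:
M(g, q) = q**2 - 426*g (M(g, q) = -426*g + q*q = -426*g + q**2 = q**2 - 426*g)
M(560, O(26, -5)) + B(-5, -5)**2 = ((-12*26)**2 - 426*560) + (-5)**2 = ((-312)**2 - 238560) + 25 = (97344 - 238560) + 25 = -141216 + 25 = -141191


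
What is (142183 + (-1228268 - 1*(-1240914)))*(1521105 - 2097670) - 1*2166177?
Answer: -89271148562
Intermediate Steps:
(142183 + (-1228268 - 1*(-1240914)))*(1521105 - 2097670) - 1*2166177 = (142183 + (-1228268 + 1240914))*(-576565) - 2166177 = (142183 + 12646)*(-576565) - 2166177 = 154829*(-576565) - 2166177 = -89268982385 - 2166177 = -89271148562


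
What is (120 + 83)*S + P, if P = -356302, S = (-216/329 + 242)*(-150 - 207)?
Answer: -838795100/47 ≈ -1.7847e+7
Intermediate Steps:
S = -4049502/47 (S = (-216*1/329 + 242)*(-357) = (-216/329 + 242)*(-357) = (79402/329)*(-357) = -4049502/47 ≈ -86160.)
(120 + 83)*S + P = (120 + 83)*(-4049502/47) - 356302 = 203*(-4049502/47) - 356302 = -822048906/47 - 356302 = -838795100/47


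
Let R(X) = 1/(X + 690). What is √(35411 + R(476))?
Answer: √48143238682/1166 ≈ 188.18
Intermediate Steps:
R(X) = 1/(690 + X)
√(35411 + R(476)) = √(35411 + 1/(690 + 476)) = √(35411 + 1/1166) = √(41289227/1166) = √48143238682/1166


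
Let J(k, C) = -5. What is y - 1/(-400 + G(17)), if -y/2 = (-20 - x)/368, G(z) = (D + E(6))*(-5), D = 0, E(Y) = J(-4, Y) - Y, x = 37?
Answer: 863/2760 ≈ 0.31268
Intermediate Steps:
E(Y) = -5 - Y
G(z) = 55 (G(z) = (0 + (-5 - 1*6))*(-5) = (0 + (-5 - 6))*(-5) = (0 - 11)*(-5) = -11*(-5) = 55)
y = 57/184 (y = -2*(-20 - 1*37)/368 = -2*(-20 - 37)/368 = -(-114)/368 = -2*(-57/368) = 57/184 ≈ 0.30978)
y - 1/(-400 + G(17)) = 57/184 - 1/(-400 + 55) = 57/184 - 1/(-345) = 57/184 - 1*(-1/345) = 57/184 + 1/345 = 863/2760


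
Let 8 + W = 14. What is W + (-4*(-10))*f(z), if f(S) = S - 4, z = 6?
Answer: 86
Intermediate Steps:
W = 6 (W = -8 + 14 = 6)
f(S) = -4 + S
W + (-4*(-10))*f(z) = 6 + (-4*(-10))*(-4 + 6) = 6 + 40*2 = 6 + 80 = 86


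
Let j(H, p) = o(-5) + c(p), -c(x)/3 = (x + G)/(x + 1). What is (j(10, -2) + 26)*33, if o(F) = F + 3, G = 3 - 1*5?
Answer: 396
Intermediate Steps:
G = -2 (G = 3 - 5 = -2)
o(F) = 3 + F
c(x) = -3*(-2 + x)/(1 + x) (c(x) = -3*(x - 2)/(x + 1) = -3*(-2 + x)/(1 + x))
j(H, p) = -2 + 3*(2 - p)/(1 + p) (j(H, p) = (3 - 5) + 3*(2 - p)/(1 + p) = -2 + 3*(2 - p)/(1 + p))
(j(10, -2) + 26)*33 = ((4 - 5*(-2))/(1 - 2) + 26)*33 = ((4 + 10)/(-1) + 26)*33 = (-1*14 + 26)*33 = (-14 + 26)*33 = 12*33 = 396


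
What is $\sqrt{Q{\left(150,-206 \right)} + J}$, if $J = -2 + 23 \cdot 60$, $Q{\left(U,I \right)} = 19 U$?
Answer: $2 \sqrt{1057} \approx 65.023$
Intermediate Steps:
$J = 1378$ ($J = -2 + 1380 = 1378$)
$\sqrt{Q{\left(150,-206 \right)} + J} = \sqrt{19 \cdot 150 + 1378} = \sqrt{2850 + 1378} = \sqrt{4228} = 2 \sqrt{1057}$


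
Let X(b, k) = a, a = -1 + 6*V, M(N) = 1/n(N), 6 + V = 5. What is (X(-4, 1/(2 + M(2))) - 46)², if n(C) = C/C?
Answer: 2809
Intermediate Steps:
V = -1 (V = -6 + 5 = -1)
n(C) = 1
M(N) = 1 (M(N) = 1/1 = 1)
a = -7 (a = -1 + 6*(-1) = -1 - 6 = -7)
X(b, k) = -7
(X(-4, 1/(2 + M(2))) - 46)² = (-7 - 46)² = (-53)² = 2809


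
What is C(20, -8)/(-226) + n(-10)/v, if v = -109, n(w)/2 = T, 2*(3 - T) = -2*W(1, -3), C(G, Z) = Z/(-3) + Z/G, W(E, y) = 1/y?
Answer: -3631/61585 ≈ -0.058959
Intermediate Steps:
C(G, Z) = -Z/3 + Z/G (C(G, Z) = Z*(-⅓) + Z/G = -Z/3 + Z/G)
T = 8/3 (T = 3 - (-1)/(-3) = 3 - (-1)*(-1)/3 = 3 - ½*⅔ = 3 - ⅓ = 8/3 ≈ 2.6667)
n(w) = 16/3 (n(w) = 2*(8/3) = 16/3)
C(20, -8)/(-226) + n(-10)/v = (-⅓*(-8) - 8/20)/(-226) + (16/3)/(-109) = (8/3 - 8*1/20)*(-1/226) + (16/3)*(-1/109) = (8/3 - ⅖)*(-1/226) - 16/327 = (34/15)*(-1/226) - 16/327 = -17/1695 - 16/327 = -3631/61585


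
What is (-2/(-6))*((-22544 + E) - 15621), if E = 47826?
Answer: 9661/3 ≈ 3220.3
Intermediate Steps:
(-2/(-6))*((-22544 + E) - 15621) = (-2/(-6))*((-22544 + 47826) - 15621) = (-2*(-1/6))*(25282 - 15621) = (1/3)*9661 = 9661/3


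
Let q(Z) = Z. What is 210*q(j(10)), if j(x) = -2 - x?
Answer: -2520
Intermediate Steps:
210*q(j(10)) = 210*(-2 - 1*10) = 210*(-2 - 10) = 210*(-12) = -2520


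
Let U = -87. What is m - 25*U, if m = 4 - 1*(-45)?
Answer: 2224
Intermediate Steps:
m = 49 (m = 4 + 45 = 49)
m - 25*U = 49 - 25*(-87) = 49 + 2175 = 2224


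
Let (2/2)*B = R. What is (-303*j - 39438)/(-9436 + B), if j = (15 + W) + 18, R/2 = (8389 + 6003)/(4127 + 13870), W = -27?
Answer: 26517294/6063961 ≈ 4.3729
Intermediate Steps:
R = 4112/2571 (R = 2*((8389 + 6003)/(4127 + 13870)) = 2*(14392/17997) = 2*(14392*(1/17997)) = 2*(2056/2571) = 4112/2571 ≈ 1.5994)
B = 4112/2571 ≈ 1.5994
j = 6 (j = (15 - 27) + 18 = -12 + 18 = 6)
(-303*j - 39438)/(-9436 + B) = (-303*6 - 39438)/(-9436 + 4112/2571) = (-1818 - 39438)/(-24255844/2571) = -41256*(-2571/24255844) = 26517294/6063961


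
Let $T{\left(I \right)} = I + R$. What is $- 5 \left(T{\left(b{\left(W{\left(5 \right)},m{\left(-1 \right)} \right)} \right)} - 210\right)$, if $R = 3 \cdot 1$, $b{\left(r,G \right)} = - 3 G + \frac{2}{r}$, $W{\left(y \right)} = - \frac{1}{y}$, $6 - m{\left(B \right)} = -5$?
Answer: $1250$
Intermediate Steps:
$m{\left(B \right)} = 11$ ($m{\left(B \right)} = 6 - -5 = 6 + 5 = 11$)
$R = 3$
$T{\left(I \right)} = 3 + I$ ($T{\left(I \right)} = I + 3 = 3 + I$)
$- 5 \left(T{\left(b{\left(W{\left(5 \right)},m{\left(-1 \right)} \right)} \right)} - 210\right) = - 5 \left(\left(3 + \left(\left(-3\right) 11 + \frac{2}{\left(-1\right) \frac{1}{5}}\right)\right) - 210\right) = - 5 \left(\left(3 - \left(33 - \frac{2}{\left(-1\right) \frac{1}{5}}\right)\right) - 210\right) = - 5 \left(\left(3 - \left(33 - \frac{2}{- \frac{1}{5}}\right)\right) - 210\right) = - 5 \left(\left(3 + \left(-33 + 2 \left(-5\right)\right)\right) - 210\right) = - 5 \left(\left(3 - 43\right) - 210\right) = - 5 \left(-40 - 210\right) = \left(-5\right) \left(-250\right) = 1250$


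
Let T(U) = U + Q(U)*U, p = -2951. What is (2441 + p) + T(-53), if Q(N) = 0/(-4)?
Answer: -563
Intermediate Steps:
Q(N) = 0 (Q(N) = 0*(-1/4) = 0)
T(U) = U (T(U) = U + 0*U = U + 0 = U)
(2441 + p) + T(-53) = (2441 - 2951) - 53 = -510 - 53 = -563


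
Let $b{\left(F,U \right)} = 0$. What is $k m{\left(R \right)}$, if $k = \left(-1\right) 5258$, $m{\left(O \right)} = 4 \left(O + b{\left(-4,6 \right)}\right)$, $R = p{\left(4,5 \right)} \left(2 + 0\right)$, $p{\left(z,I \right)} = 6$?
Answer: $-252384$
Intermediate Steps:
$R = 12$ ($R = 6 \left(2 + 0\right) = 6 \cdot 2 = 12$)
$m{\left(O \right)} = 4 O$ ($m{\left(O \right)} = 4 \left(O + 0\right) = 4 O$)
$k = -5258$
$k m{\left(R \right)} = - 5258 \cdot 4 \cdot 12 = \left(-5258\right) 48 = -252384$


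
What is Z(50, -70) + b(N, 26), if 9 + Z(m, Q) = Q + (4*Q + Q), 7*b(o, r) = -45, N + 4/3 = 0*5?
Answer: -3048/7 ≈ -435.43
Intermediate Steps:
N = -4/3 (N = -4/3 + 0*5 = -4/3 + 0 = -4/3 ≈ -1.3333)
b(o, r) = -45/7 (b(o, r) = (1/7)*(-45) = -45/7)
Z(m, Q) = -9 + 6*Q (Z(m, Q) = -9 + (Q + (4*Q + Q)) = -9 + (Q + 5*Q) = -9 + 6*Q)
Z(50, -70) + b(N, 26) = (-9 + 6*(-70)) - 45/7 = (-9 - 420) - 45/7 = -429 - 45/7 = -3048/7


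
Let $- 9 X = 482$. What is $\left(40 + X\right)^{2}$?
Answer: $\frac{14884}{81} \approx 183.75$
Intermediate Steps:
$X = - \frac{482}{9}$ ($X = \left(- \frac{1}{9}\right) 482 = - \frac{482}{9} \approx -53.556$)
$\left(40 + X\right)^{2} = \left(40 - \frac{482}{9}\right)^{2} = \left(- \frac{122}{9}\right)^{2} = \frac{14884}{81}$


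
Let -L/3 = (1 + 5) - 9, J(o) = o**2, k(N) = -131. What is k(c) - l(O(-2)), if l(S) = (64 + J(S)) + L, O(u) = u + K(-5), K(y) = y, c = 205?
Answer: -253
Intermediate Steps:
L = 9 (L = -3*((1 + 5) - 9) = -3*(6 - 9) = -3*(-3) = 9)
O(u) = -5 + u (O(u) = u - 5 = -5 + u)
l(S) = 73 + S**2 (l(S) = (64 + S**2) + 9 = 73 + S**2)
k(c) - l(O(-2)) = -131 - (73 + (-5 - 2)**2) = -131 - (73 + (-7)**2) = -131 - (73 + 49) = -131 - 1*122 = -131 - 122 = -253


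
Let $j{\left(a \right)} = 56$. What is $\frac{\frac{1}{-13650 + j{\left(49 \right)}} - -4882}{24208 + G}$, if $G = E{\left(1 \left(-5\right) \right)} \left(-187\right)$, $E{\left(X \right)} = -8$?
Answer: $\frac{22121969}{116473392} \approx 0.18993$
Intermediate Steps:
$G = 1496$ ($G = \left(-8\right) \left(-187\right) = 1496$)
$\frac{\frac{1}{-13650 + j{\left(49 \right)}} - -4882}{24208 + G} = \frac{\frac{1}{-13650 + 56} - -4882}{24208 + 1496} = \frac{\frac{1}{-13594} + \left(4935 - 53\right)}{25704} = \left(- \frac{1}{13594} + 4882\right) \frac{1}{25704} = \frac{66365907}{13594} \cdot \frac{1}{25704} = \frac{22121969}{116473392}$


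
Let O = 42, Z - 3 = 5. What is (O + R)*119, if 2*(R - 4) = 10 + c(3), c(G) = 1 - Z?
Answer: 11305/2 ≈ 5652.5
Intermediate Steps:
Z = 8 (Z = 3 + 5 = 8)
c(G) = -7 (c(G) = 1 - 1*8 = 1 - 8 = -7)
R = 11/2 (R = 4 + (10 - 7)/2 = 4 + (½)*3 = 4 + 3/2 = 11/2 ≈ 5.5000)
(O + R)*119 = (42 + 11/2)*119 = (95/2)*119 = 11305/2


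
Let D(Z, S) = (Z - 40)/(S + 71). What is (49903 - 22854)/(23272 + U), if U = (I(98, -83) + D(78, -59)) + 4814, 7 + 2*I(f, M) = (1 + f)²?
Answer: 162294/197917 ≈ 0.82001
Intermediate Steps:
D(Z, S) = (-40 + Z)/(71 + S)
I(f, M) = -7/2 + (1 + f)²/2
U = 58285/6 (U = ((-7/2 + (1 + 98)²/2) + (-40 + 78)/(71 - 59)) + 4814 = ((-7/2 + (½)*99²) + 38/12) + 4814 = ((-7/2 + (½)*9801) + (1/12)*38) + 4814 = ((-7/2 + 9801/2) + 19/6) + 4814 = (4897 + 19/6) + 4814 = 29401/6 + 4814 = 58285/6 ≈ 9714.2)
(49903 - 22854)/(23272 + U) = (49903 - 22854)/(23272 + 58285/6) = 27049/(197917/6) = 27049*(6/197917) = 162294/197917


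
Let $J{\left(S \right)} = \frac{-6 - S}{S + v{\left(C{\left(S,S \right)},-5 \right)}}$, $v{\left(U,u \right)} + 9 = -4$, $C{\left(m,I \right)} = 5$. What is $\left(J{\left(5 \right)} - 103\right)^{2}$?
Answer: $\frac{660969}{64} \approx 10328.0$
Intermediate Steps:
$v{\left(U,u \right)} = -13$ ($v{\left(U,u \right)} = -9 - 4 = -13$)
$J{\left(S \right)} = \frac{-6 - S}{-13 + S}$ ($J{\left(S \right)} = \frac{-6 - S}{S - 13} = \frac{-6 - S}{-13 + S}$)
$\left(J{\left(5 \right)} - 103\right)^{2} = \left(\frac{-6 - 5}{-13 + 5} - 103\right)^{2} = \left(\frac{-6 - 5}{-8} - 103\right)^{2} = \left(\left(- \frac{1}{8}\right) \left(-11\right) - 103\right)^{2} = \left(\frac{11}{8} - 103\right)^{2} = \left(- \frac{813}{8}\right)^{2} = \frac{660969}{64}$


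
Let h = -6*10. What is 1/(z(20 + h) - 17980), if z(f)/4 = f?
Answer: -1/18140 ≈ -5.5127e-5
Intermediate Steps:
h = -60
z(f) = 4*f
1/(z(20 + h) - 17980) = 1/(4*(20 - 60) - 17980) = 1/(4*(-40) - 17980) = 1/(-160 - 17980) = 1/(-18140) = -1/18140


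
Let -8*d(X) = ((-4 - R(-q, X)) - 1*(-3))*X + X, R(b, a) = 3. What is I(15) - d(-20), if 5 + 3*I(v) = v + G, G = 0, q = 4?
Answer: 65/6 ≈ 10.833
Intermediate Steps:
d(X) = 3*X/8 (d(X) = -(((-4 - 1*3) - 1*(-3))*X + X)/8 = -(((-4 - 3) + 3)*X + X)/8 = -((-7 + 3)*X + X)/8 = -(-4*X + X)/8 = -(-3)*X/8 = 3*X/8)
I(v) = -5/3 + v/3 (I(v) = -5/3 + (v + 0)/3 = -5/3 + v/3)
I(15) - d(-20) = (-5/3 + (1/3)*15) - 3*(-20)/8 = (-5/3 + 5) - 1*(-15/2) = 10/3 + 15/2 = 65/6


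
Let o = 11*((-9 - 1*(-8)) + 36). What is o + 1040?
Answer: 1425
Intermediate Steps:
o = 385 (o = 11*((-9 + 8) + 36) = 11*(-1 + 36) = 11*35 = 385)
o + 1040 = 385 + 1040 = 1425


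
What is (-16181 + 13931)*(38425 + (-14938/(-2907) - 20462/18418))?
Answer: -257191676450000/2974507 ≈ -8.6465e+7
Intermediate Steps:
(-16181 + 13931)*(38425 + (-14938/(-2907) - 20462/18418)) = -2250*(38425 + (-14938*(-1/2907) - 20462*1/18418)) = -2250*(38425 + (14938/2907 - 10231/9209)) = -2250*(38425 + 107822525/26770563) = -2250*1028766705800/26770563 = -257191676450000/2974507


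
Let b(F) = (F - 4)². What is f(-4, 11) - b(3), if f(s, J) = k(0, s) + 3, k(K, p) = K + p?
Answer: -2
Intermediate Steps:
f(s, J) = 3 + s (f(s, J) = (0 + s) + 3 = s + 3 = 3 + s)
b(F) = (-4 + F)²
f(-4, 11) - b(3) = (3 - 4) - (-4 + 3)² = -1 - 1*(-1)² = -1 - 1*1 = -1 - 1 = -2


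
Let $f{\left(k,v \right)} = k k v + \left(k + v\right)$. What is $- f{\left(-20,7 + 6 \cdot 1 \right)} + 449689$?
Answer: $444496$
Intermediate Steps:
$f{\left(k,v \right)} = k + v + v k^{2}$ ($f{\left(k,v \right)} = k^{2} v + \left(k + v\right) = v k^{2} + \left(k + v\right) = k + v + v k^{2}$)
$- f{\left(-20,7 + 6 \cdot 1 \right)} + 449689 = - (-20 + \left(7 + 6 \cdot 1\right) + \left(7 + 6 \cdot 1\right) \left(-20\right)^{2}) + 449689 = - (-20 + \left(7 + 6\right) + \left(7 + 6\right) 400) + 449689 = - (-20 + 13 + 13 \cdot 400) + 449689 = - (-20 + 13 + 5200) + 449689 = \left(-1\right) 5193 + 449689 = -5193 + 449689 = 444496$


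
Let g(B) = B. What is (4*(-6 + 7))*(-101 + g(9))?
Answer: -368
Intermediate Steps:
(4*(-6 + 7))*(-101 + g(9)) = (4*(-6 + 7))*(-101 + 9) = (4*1)*(-92) = 4*(-92) = -368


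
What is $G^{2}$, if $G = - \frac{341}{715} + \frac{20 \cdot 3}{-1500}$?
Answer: $\frac{28224}{105625} \approx 0.26721$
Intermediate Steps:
$G = - \frac{168}{325}$ ($G = \left(-341\right) \frac{1}{715} + 60 \left(- \frac{1}{1500}\right) = - \frac{31}{65} - \frac{1}{25} = - \frac{168}{325} \approx -0.51692$)
$G^{2} = \left(- \frac{168}{325}\right)^{2} = \frac{28224}{105625}$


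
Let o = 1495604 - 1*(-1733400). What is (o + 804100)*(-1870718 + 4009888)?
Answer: 8627495083680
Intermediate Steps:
o = 3229004 (o = 1495604 + 1733400 = 3229004)
(o + 804100)*(-1870718 + 4009888) = (3229004 + 804100)*(-1870718 + 4009888) = 4033104*2139170 = 8627495083680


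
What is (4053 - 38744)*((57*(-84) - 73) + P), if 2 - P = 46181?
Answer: 1770628640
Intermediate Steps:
P = -46179 (P = 2 - 1*46181 = 2 - 46181 = -46179)
(4053 - 38744)*((57*(-84) - 73) + P) = (4053 - 38744)*((57*(-84) - 73) - 46179) = -34691*((-4788 - 73) - 46179) = -34691*(-4861 - 46179) = -34691*(-51040) = 1770628640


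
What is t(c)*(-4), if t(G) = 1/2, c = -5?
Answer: -2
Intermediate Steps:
t(G) = 1/2
t(c)*(-4) = (1/2)*(-4) = -2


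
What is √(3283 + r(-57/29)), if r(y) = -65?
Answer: √3218 ≈ 56.727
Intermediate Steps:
√(3283 + r(-57/29)) = √(3283 - 65) = √3218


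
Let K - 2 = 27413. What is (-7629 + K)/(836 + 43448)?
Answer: 9893/22142 ≈ 0.44680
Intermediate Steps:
K = 27415 (K = 2 + 27413 = 27415)
(-7629 + K)/(836 + 43448) = (-7629 + 27415)/(836 + 43448) = 19786/44284 = 19786*(1/44284) = 9893/22142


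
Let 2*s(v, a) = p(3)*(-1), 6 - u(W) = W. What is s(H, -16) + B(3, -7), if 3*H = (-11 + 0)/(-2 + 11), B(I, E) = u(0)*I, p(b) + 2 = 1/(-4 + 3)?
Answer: 39/2 ≈ 19.500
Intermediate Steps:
u(W) = 6 - W
p(b) = -3 (p(b) = -2 + 1/(-4 + 3) = -2 + 1/(-1) = -2 - 1 = -3)
B(I, E) = 6*I (B(I, E) = (6 - 1*0)*I = (6 + 0)*I = 6*I)
H = -11/27 (H = ((-11 + 0)/(-2 + 11))/3 = (-11/9)/3 = (-11*1/9)/3 = (1/3)*(-11/9) = -11/27 ≈ -0.40741)
s(v, a) = 3/2 (s(v, a) = (-3*(-1))/2 = (1/2)*3 = 3/2)
s(H, -16) + B(3, -7) = 3/2 + 6*3 = 3/2 + 18 = 39/2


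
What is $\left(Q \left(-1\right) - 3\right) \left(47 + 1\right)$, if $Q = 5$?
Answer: $-384$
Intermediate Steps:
$\left(Q \left(-1\right) - 3\right) \left(47 + 1\right) = \left(5 \left(-1\right) - 3\right) \left(47 + 1\right) = \left(-5 - 3\right) 48 = \left(-8\right) 48 = -384$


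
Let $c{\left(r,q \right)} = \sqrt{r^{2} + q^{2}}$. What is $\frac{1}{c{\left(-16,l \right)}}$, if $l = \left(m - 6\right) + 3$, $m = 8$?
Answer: $\frac{\sqrt{281}}{281} \approx 0.059655$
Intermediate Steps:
$l = 5$ ($l = \left(8 - 6\right) + 3 = 2 + 3 = 5$)
$c{\left(r,q \right)} = \sqrt{q^{2} + r^{2}}$
$\frac{1}{c{\left(-16,l \right)}} = \frac{1}{\sqrt{5^{2} + \left(-16\right)^{2}}} = \frac{1}{\sqrt{25 + 256}} = \frac{1}{\sqrt{281}} = \frac{\sqrt{281}}{281}$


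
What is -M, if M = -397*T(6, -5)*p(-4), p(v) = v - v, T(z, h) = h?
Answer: 0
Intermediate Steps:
p(v) = 0
M = 0 (M = -(-1985)*0 = -397*0 = 0)
-M = -1*0 = 0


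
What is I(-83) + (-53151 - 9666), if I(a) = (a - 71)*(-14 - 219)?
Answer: -26935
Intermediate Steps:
I(a) = 16543 - 233*a (I(a) = (-71 + a)*(-233) = 16543 - 233*a)
I(-83) + (-53151 - 9666) = (16543 - 233*(-83)) + (-53151 - 9666) = (16543 + 19339) - 62817 = 35882 - 62817 = -26935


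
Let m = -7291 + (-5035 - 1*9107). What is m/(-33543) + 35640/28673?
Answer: 1810020929/961778439 ≈ 1.8820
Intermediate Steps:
m = -21433 (m = -7291 + (-5035 - 9107) = -7291 - 14142 = -21433)
m/(-33543) + 35640/28673 = -21433/(-33543) + 35640/28673 = -21433*(-1/33543) + 35640*(1/28673) = 21433/33543 + 35640/28673 = 1810020929/961778439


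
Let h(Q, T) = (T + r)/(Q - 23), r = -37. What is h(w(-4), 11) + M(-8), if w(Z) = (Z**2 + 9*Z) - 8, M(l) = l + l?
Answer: -790/51 ≈ -15.490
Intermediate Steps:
M(l) = 2*l
w(Z) = -8 + Z**2 + 9*Z
h(Q, T) = (-37 + T)/(-23 + Q) (h(Q, T) = (T - 37)/(Q - 23) = (-37 + T)/(-23 + Q))
h(w(-4), 11) + M(-8) = (-37 + 11)/(-23 + (-8 + (-4)**2 + 9*(-4))) + 2*(-8) = -26/(-23 + (-8 + 16 - 36)) - 16 = -26/(-23 - 28) - 16 = -26/(-51) - 16 = -1/51*(-26) - 16 = 26/51 - 16 = -790/51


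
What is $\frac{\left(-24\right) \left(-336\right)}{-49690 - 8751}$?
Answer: $- \frac{8064}{58441} \approx -0.13799$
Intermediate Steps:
$\frac{\left(-24\right) \left(-336\right)}{-49690 - 8751} = \frac{8064}{-58441} = 8064 \left(- \frac{1}{58441}\right) = - \frac{8064}{58441}$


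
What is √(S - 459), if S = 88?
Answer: I*√371 ≈ 19.261*I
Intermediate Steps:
√(S - 459) = √(88 - 459) = √(-371) = I*√371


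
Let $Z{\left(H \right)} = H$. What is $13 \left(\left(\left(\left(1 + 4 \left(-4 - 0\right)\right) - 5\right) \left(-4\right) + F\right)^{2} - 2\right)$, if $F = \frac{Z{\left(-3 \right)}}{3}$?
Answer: $81107$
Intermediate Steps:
$F = -1$ ($F = - \frac{3}{3} = \left(-3\right) \frac{1}{3} = -1$)
$13 \left(\left(\left(\left(1 + 4 \left(-4 - 0\right)\right) - 5\right) \left(-4\right) + F\right)^{2} - 2\right) = 13 \left(\left(\left(\left(1 + 4 \left(-4 - 0\right)\right) - 5\right) \left(-4\right) - 1\right)^{2} - 2\right) = 13 \left(\left(\left(\left(1 + 4 \left(-4 + 0\right)\right) - 5\right) \left(-4\right) - 1\right)^{2} - 2\right) = 13 \left(\left(\left(\left(1 + 4 \left(-4\right)\right) - 5\right) \left(-4\right) - 1\right)^{2} - 2\right) = 13 \left(\left(\left(\left(1 - 16\right) - 5\right) \left(-4\right) - 1\right)^{2} - 2\right) = 13 \left(\left(\left(-15 - 5\right) \left(-4\right) - 1\right)^{2} - 2\right) = 13 \left(\left(\left(-20\right) \left(-4\right) - 1\right)^{2} - 2\right) = 13 \left(\left(80 - 1\right)^{2} - 2\right) = 13 \left(79^{2} - 2\right) = 13 \left(6241 - 2\right) = 13 \cdot 6239 = 81107$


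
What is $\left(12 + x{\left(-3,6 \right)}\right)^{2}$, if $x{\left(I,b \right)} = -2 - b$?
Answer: $16$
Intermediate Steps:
$\left(12 + x{\left(-3,6 \right)}\right)^{2} = \left(12 - 8\right)^{2} = 4^{2} = 16$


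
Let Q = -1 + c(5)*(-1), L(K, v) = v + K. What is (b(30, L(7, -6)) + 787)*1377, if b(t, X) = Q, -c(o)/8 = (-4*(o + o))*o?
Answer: -1120878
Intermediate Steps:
L(K, v) = K + v
c(o) = 64*o**2 (c(o) = -8*(-4*(o + o))*o = -8*(-8*o)*o = -(-64)*o**2 = 64*o**2)
Q = -1601 (Q = -1 + (64*5**2)*(-1) = -1 + (64*25)*(-1) = -1 + 1600*(-1) = -1 - 1600 = -1601)
b(t, X) = -1601
(b(30, L(7, -6)) + 787)*1377 = (-1601 + 787)*1377 = -814*1377 = -1120878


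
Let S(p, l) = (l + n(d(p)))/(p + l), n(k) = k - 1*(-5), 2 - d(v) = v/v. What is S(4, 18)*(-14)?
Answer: -168/11 ≈ -15.273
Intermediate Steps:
d(v) = 1 (d(v) = 2 - v/v = 2 - 1*1 = 2 - 1 = 1)
n(k) = 5 + k (n(k) = k + 5 = 5 + k)
S(p, l) = (6 + l)/(l + p) (S(p, l) = (l + (5 + 1))/(p + l) = (l + 6)/(l + p) = (6 + l)/(l + p))
S(4, 18)*(-14) = ((6 + 18)/(18 + 4))*(-14) = (24/22)*(-14) = ((1/22)*24)*(-14) = (12/11)*(-14) = -168/11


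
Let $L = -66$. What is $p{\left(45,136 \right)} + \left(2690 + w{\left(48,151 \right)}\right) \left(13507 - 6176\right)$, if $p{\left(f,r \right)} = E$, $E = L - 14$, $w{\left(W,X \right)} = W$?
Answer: $20072198$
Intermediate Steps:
$E = -80$ ($E = -66 - 14 = -80$)
$p{\left(f,r \right)} = -80$
$p{\left(45,136 \right)} + \left(2690 + w{\left(48,151 \right)}\right) \left(13507 - 6176\right) = -80 + \left(2690 + 48\right) \left(13507 - 6176\right) = -80 + 2738 \cdot 7331 = -80 + 20072278 = 20072198$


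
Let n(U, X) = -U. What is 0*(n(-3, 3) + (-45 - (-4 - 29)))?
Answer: 0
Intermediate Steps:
0*(n(-3, 3) + (-45 - (-4 - 29))) = 0*(-1*(-3) + (-45 - (-4 - 29))) = 0*(3 + (-45 - 1*(-33))) = 0*(3 + (-45 + 33)) = 0*(3 - 12) = 0*(-9) = 0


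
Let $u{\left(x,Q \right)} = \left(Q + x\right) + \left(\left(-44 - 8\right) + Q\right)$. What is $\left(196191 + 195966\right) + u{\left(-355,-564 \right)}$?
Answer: $390622$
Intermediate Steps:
$u{\left(x,Q \right)} = -52 + x + 2 Q$ ($u{\left(x,Q \right)} = \left(Q + x\right) + \left(-52 + Q\right) = -52 + x + 2 Q$)
$\left(196191 + 195966\right) + u{\left(-355,-564 \right)} = \left(196191 + 195966\right) - 1535 = 392157 - 1535 = 390622$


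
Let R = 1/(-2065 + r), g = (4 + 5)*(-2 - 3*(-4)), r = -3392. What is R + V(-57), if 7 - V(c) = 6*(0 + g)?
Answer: -2908582/5457 ≈ -533.00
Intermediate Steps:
g = 90 (g = 9*(-2 + 12) = 9*10 = 90)
V(c) = -533 (V(c) = 7 - 6*(0 + 90) = 7 - 6*90 = 7 - 1*540 = 7 - 540 = -533)
R = -1/5457 (R = 1/(-2065 - 3392) = 1/(-5457) = -1/5457 ≈ -0.00018325)
R + V(-57) = -1/5457 - 533 = -2908582/5457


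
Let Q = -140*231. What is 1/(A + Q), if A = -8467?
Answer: -1/40807 ≈ -2.4506e-5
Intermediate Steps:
Q = -32340
1/(A + Q) = 1/(-8467 - 32340) = 1/(-40807) = -1/40807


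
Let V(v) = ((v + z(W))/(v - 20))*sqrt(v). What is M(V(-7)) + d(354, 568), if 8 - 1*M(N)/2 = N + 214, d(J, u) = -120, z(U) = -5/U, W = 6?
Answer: -532 - 47*I*sqrt(7)/81 ≈ -532.0 - 1.5352*I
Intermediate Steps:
V(v) = sqrt(v)*(-5/6 + v)/(-20 + v) (V(v) = ((v - 5/6)/(v - 20))*sqrt(v) = ((v - 5*1/6)/(-20 + v))*sqrt(v) = ((v - 5/6)/(-20 + v))*sqrt(v) = ((-5/6 + v)/(-20 + v))*sqrt(v) = sqrt(v)*(-5/6 + v)/(-20 + v))
M(N) = -412 - 2*N (M(N) = 16 - 2*(N + 214) = 16 - 2*(214 + N) = 16 + (-428 - 2*N) = -412 - 2*N)
M(V(-7)) + d(354, 568) = (-412 - 2*sqrt(-7)*(-5/6 - 7)/(-20 - 7)) - 120 = (-412 - 2*I*sqrt(7)*(-47)/((-27)*6)) - 120 = (-412 - 2*I*sqrt(7)*(-1)*(-47)/(27*6)) - 120 = (-412 - 47*I*sqrt(7)/81) - 120 = -532 - 47*I*sqrt(7)/81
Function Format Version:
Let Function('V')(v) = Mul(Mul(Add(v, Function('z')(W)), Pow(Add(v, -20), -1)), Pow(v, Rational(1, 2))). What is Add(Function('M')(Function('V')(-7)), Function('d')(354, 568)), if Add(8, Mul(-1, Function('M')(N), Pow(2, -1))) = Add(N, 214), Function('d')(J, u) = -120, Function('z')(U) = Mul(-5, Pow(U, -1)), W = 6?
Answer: Add(-532, Mul(Rational(-47, 81), I, Pow(7, Rational(1, 2)))) ≈ Add(-532.00, Mul(-1.5352, I))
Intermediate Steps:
Function('V')(v) = Mul(Pow(v, Rational(1, 2)), Pow(Add(-20, v), -1), Add(Rational(-5, 6), v)) (Function('V')(v) = Mul(Mul(Add(v, Mul(-5, Pow(6, -1))), Pow(Add(v, -20), -1)), Pow(v, Rational(1, 2))) = Mul(Mul(Add(v, Mul(-5, Rational(1, 6))), Pow(Add(-20, v), -1)), Pow(v, Rational(1, 2))) = Mul(Mul(Add(v, Rational(-5, 6)), Pow(Add(-20, v), -1)), Pow(v, Rational(1, 2))) = Mul(Mul(Add(Rational(-5, 6), v), Pow(Add(-20, v), -1)), Pow(v, Rational(1, 2))) = Mul(Mul(Pow(Add(-20, v), -1), Add(Rational(-5, 6), v)), Pow(v, Rational(1, 2))) = Mul(Pow(v, Rational(1, 2)), Pow(Add(-20, v), -1), Add(Rational(-5, 6), v)))
Function('M')(N) = Add(-412, Mul(-2, N)) (Function('M')(N) = Add(16, Mul(-2, Add(N, 214))) = Add(16, Mul(-2, Add(214, N))) = Add(16, Add(-428, Mul(-2, N))) = Add(-412, Mul(-2, N)))
Add(Function('M')(Function('V')(-7)), Function('d')(354, 568)) = Add(Add(-412, Mul(-2, Mul(Pow(-7, Rational(1, 2)), Pow(Add(-20, -7), -1), Add(Rational(-5, 6), -7)))), -120) = Add(Add(-412, Mul(-2, Mul(Mul(I, Pow(7, Rational(1, 2))), Pow(-27, -1), Rational(-47, 6)))), -120) = Add(Add(-412, Mul(-2, Mul(Mul(I, Pow(7, Rational(1, 2))), Rational(-1, 27), Rational(-47, 6)))), -120) = Add(Add(-412, Mul(-2, Mul(Rational(47, 162), I, Pow(7, Rational(1, 2))))), -120) = Add(Add(-412, Mul(Rational(-47, 81), I, Pow(7, Rational(1, 2)))), -120) = Add(-532, Mul(Rational(-47, 81), I, Pow(7, Rational(1, 2))))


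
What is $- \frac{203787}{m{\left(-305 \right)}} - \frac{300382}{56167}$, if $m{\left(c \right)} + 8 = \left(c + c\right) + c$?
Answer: $\frac{11168851843}{51842141} \approx 215.44$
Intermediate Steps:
$m{\left(c \right)} = -8 + 3 c$ ($m{\left(c \right)} = -8 + \left(\left(c + c\right) + c\right) = -8 + \left(2 c + c\right) = -8 + 3 c$)
$- \frac{203787}{m{\left(-305 \right)}} - \frac{300382}{56167} = - \frac{203787}{-8 + 3 \left(-305\right)} - \frac{300382}{56167} = - \frac{203787}{-8 - 915} - \frac{300382}{56167} = - \frac{203787}{-923} - \frac{300382}{56167} = \left(-203787\right) \left(- \frac{1}{923}\right) - \frac{300382}{56167} = \frac{203787}{923} - \frac{300382}{56167} = \frac{11168851843}{51842141}$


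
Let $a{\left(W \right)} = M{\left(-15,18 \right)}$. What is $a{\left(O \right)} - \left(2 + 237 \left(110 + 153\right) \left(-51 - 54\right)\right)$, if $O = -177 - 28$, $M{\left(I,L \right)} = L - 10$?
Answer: $6544761$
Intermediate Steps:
$M{\left(I,L \right)} = -10 + L$
$O = -205$ ($O = -177 - 28 = -205$)
$a{\left(W \right)} = 8$ ($a{\left(W \right)} = -10 + 18 = 8$)
$a{\left(O \right)} - \left(2 + 237 \left(110 + 153\right) \left(-51 - 54\right)\right) = 8 - \left(2 + 237 \left(110 + 153\right) \left(-51 - 54\right)\right) = 8 - \left(2 + 237 \cdot 263 \left(-105\right)\right) = 8 - -6544753 = 8 + \left(-2 + 6544755\right) = 8 + 6544753 = 6544761$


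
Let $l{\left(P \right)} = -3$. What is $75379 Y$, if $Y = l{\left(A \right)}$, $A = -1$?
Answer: $-226137$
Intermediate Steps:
$Y = -3$
$75379 Y = 75379 \left(-3\right) = -226137$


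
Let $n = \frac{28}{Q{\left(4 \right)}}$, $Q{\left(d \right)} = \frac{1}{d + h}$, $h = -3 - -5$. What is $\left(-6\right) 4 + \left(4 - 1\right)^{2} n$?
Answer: $1488$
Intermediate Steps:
$h = 2$ ($h = -3 + 5 = 2$)
$Q{\left(d \right)} = \frac{1}{2 + d}$ ($Q{\left(d \right)} = \frac{1}{d + 2} = \frac{1}{2 + d}$)
$n = 168$ ($n = \frac{28}{\frac{1}{2 + 4}} = \frac{28}{\frac{1}{6}} = 28 \frac{1}{\frac{1}{6}} = 28 \cdot 6 = 168$)
$\left(-6\right) 4 + \left(4 - 1\right)^{2} n = \left(-6\right) 4 + \left(4 - 1\right)^{2} \cdot 168 = -24 + 3^{2} \cdot 168 = -24 + 9 \cdot 168 = -24 + 1512 = 1488$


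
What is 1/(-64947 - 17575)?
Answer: -1/82522 ≈ -1.2118e-5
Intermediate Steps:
1/(-64947 - 17575) = 1/(-82522) = -1/82522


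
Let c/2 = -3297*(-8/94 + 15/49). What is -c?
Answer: 479478/329 ≈ 1457.4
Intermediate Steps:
c = -479478/329 (c = 2*(-3297*(-8/94 + 15/49)) = 2*(-3297*(-8*1/94 + 15*(1/49))) = 2*(-3297*(-4/47 + 15/49)) = 2*(-3297*509/2303) = 2*(-239739/329) = -479478/329 ≈ -1457.4)
-c = -1*(-479478/329) = 479478/329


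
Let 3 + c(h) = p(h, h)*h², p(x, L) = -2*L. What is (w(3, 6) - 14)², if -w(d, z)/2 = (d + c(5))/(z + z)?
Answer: 6889/9 ≈ 765.44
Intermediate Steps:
c(h) = -3 - 2*h³ (c(h) = -3 + (-2*h)*h² = -3 - 2*h³)
w(d, z) = -(-253 + d)/z (w(d, z) = -2*(d + (-3 - 2*5³))/(z + z) = -2*(d + (-3 - 2*125))/(2*z) = -2*(d + (-3 - 250))*1/(2*z) = -2*(d - 253)*1/(2*z) = -2*(-253 + d)*1/(2*z) = -(-253 + d)/z)
(w(3, 6) - 14)² = ((253 - 1*3)/6 - 14)² = ((253 - 3)/6 - 14)² = ((⅙)*250 - 14)² = (125/3 - 14)² = (83/3)² = 6889/9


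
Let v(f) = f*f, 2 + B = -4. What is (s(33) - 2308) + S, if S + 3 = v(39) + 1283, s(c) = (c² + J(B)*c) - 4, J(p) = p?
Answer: 1380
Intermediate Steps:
B = -6 (B = -2 - 4 = -6)
v(f) = f²
s(c) = -4 + c² - 6*c (s(c) = (c² - 6*c) - 4 = -4 + c² - 6*c)
S = 2801 (S = -3 + (39² + 1283) = -3 + (1521 + 1283) = -3 + 2804 = 2801)
(s(33) - 2308) + S = ((-4 + 33² - 6*33) - 2308) + 2801 = ((-4 + 1089 - 198) - 2308) + 2801 = (887 - 2308) + 2801 = -1421 + 2801 = 1380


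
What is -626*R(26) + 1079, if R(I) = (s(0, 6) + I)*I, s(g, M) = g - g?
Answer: -422097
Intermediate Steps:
s(g, M) = 0
R(I) = I**2 (R(I) = (0 + I)*I = I*I = I**2)
-626*R(26) + 1079 = -626*26**2 + 1079 = -626*676 + 1079 = -423176 + 1079 = -422097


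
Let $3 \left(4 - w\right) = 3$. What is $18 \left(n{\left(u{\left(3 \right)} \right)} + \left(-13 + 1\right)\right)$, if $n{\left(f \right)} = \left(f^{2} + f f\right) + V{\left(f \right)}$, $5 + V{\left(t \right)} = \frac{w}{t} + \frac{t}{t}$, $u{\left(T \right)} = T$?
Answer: $54$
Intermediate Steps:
$w = 3$ ($w = 4 - 1 = 3$)
$V{\left(t \right)} = -4 + \frac{3}{t}$ ($V{\left(t \right)} = -5 + \left(\frac{3}{t} + \frac{t}{t}\right) = -5 + \left(\frac{3}{t} + 1\right) = -5 + \left(1 + \frac{3}{t}\right) = -4 + \frac{3}{t}$)
$n{\left(f \right)} = -4 + 2 f^{2} + \frac{3}{f}$ ($n{\left(f \right)} = \left(f^{2} + f f\right) - \left(4 - \frac{3}{f}\right) = \left(f^{2} + f^{2}\right) - \left(4 - \frac{3}{f}\right) = 2 f^{2} - \left(4 - \frac{3}{f}\right) = -4 + 2 f^{2} + \frac{3}{f}$)
$18 \left(n{\left(u{\left(3 \right)} \right)} + \left(-13 + 1\right)\right) = 18 \left(\left(-4 + 2 \cdot 3^{2} + \frac{3}{3}\right) + \left(-13 + 1\right)\right) = 18 \left(\left(-4 + 2 \cdot 9 + 3 \cdot \frac{1}{3}\right) - 12\right) = 18 \left(\left(-4 + 18 + 1\right) - 12\right) = 18 \left(15 - 12\right) = 18 \cdot 3 = 54$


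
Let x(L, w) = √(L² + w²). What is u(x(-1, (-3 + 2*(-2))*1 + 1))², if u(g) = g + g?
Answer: 148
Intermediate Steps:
u(g) = 2*g
u(x(-1, (-3 + 2*(-2))*1 + 1))² = (2*√((-1)² + ((-3 + 2*(-2))*1 + 1)²))² = (2*√(1 + ((-3 - 4)*1 + 1)²))² = (2*√(1 + (-7*1 + 1)²))² = (2*√(1 + (-7 + 1)²))² = (2*√(1 + (-6)²))² = (2*√(1 + 36))² = (2*√37)² = 148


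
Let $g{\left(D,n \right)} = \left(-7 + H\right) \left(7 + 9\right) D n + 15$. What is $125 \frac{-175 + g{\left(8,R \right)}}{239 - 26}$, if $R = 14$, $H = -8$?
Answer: $- \frac{3380000}{213} \approx -15869.0$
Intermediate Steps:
$g{\left(D,n \right)} = 15 - 240 D n$ ($g{\left(D,n \right)} = \left(-7 - 8\right) \left(7 + 9\right) D n + 15 = \left(-15\right) 16 D n + 15 = - 240 D n + 15 = 15 - 240 D n$)
$125 \frac{-175 + g{\left(8,R \right)}}{239 - 26} = 125 \frac{-175 + \left(15 - 1920 \cdot 14\right)}{239 - 26} = 125 \frac{-175 + \left(15 - 26880\right)}{213} = 125 \left(-175 - 26865\right) \frac{1}{213} = 125 \left(\left(-27040\right) \frac{1}{213}\right) = 125 \left(- \frac{27040}{213}\right) = - \frac{3380000}{213}$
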